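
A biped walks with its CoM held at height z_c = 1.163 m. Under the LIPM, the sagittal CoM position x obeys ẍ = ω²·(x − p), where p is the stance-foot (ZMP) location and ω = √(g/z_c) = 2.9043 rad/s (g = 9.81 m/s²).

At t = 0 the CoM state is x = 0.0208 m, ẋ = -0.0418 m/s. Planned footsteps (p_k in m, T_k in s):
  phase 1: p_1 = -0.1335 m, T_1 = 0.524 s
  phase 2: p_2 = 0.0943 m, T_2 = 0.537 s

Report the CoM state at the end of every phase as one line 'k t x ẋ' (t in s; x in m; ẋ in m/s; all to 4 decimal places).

phase 1: p=-0.1335, T=0.524, ωT=1.521853, cosh=2.399507, sinh=2.181200; start (x,ẋ)=(0.020800, -0.041800) → end (x,ẋ)=(0.205351, 0.877169)
phase 2: p=0.0943, T=0.537, ωT=1.559609, cosh=2.483590, sinh=2.273372; start (x,ẋ)=(0.205351, 0.877169) → end (x,ẋ)=(1.056719, 2.911749)

1 0.5240 0.2054 0.8772
2 1.0610 1.0567 2.9117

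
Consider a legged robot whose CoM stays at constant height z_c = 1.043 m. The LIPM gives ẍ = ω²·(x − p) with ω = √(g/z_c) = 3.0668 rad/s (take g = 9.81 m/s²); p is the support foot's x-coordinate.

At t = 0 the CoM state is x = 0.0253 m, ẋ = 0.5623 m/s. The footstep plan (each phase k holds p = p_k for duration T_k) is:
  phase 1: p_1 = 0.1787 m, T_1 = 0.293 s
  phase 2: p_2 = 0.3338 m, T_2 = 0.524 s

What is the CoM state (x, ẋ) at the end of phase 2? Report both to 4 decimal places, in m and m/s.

phase 1: p=0.1787, T=0.293, ωT=0.898572, cosh=1.431622, sinh=1.024472; start (x,ẋ)=(0.025300, 0.562300) → end (x,ẋ)=(0.146927, 0.323041)
phase 2: p=0.3338, T=0.524, ωT=1.607003, cosh=2.594164, sinh=2.393677; start (x,ẋ)=(0.146927, 0.323041) → end (x,ẋ)=(0.101158, -0.533800)

x = 0.1012, ẋ = -0.5338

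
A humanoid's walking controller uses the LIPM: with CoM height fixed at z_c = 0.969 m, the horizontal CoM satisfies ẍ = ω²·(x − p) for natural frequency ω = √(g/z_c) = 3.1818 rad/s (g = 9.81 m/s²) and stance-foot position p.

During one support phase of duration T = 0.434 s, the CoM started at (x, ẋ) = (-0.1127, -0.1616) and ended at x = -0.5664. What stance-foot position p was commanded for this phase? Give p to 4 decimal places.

p = 0.2093

ωT = 3.1818·0.434 = 1.380901; cosh(ωT) = 2.114919, sinh(ωT) = 1.863567
x(T) = p + (x₀−p)·cosh(ωT) + (ẋ₀/ω)·sinh(ωT) ⇒ p·(1 − cosh) = x(T) − x₀·cosh − (ẋ₀/ω)·sinh
numerator   = -0.5664 − (-0.1127)·2.114919 − (-0.1616/3.1818)·1.863567 = -0.233400
denominator = 1 − 2.114919 = -1.114919
p = -0.233400 / -1.114919 = 0.2093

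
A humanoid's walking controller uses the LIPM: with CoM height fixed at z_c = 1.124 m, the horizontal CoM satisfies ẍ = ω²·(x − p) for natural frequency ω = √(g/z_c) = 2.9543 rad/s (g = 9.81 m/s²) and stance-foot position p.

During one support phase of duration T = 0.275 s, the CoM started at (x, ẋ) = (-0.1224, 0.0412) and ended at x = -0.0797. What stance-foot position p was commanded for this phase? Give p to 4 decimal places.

ωT = 2.9543·0.275 = 0.812433; cosh(ωT) = 1.348580, sinh(ωT) = 0.904803
x(T) = p + (x₀−p)·cosh(ωT) + (ẋ₀/ω)·sinh(ωT) ⇒ p·(1 − cosh) = x(T) − x₀·cosh − (ẋ₀/ω)·sinh
numerator   = -0.0797 − (-0.1224)·1.348580 − (0.0412/2.9543)·0.904803 = 0.072748
denominator = 1 − 1.348580 = -0.348580
p = 0.072748 / -0.348580 = -0.2087

p = -0.2087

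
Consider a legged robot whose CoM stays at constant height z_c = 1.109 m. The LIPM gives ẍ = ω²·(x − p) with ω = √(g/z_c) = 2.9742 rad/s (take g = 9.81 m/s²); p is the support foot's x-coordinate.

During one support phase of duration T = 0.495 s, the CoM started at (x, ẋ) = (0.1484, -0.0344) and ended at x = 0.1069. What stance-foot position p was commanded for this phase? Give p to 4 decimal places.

ωT = 2.9742·0.495 = 1.472229; cosh(ωT) = 2.294177, sinh(ωT) = 2.064763
x(T) = p + (x₀−p)·cosh(ωT) + (ẋ₀/ω)·sinh(ωT) ⇒ p·(1 − cosh) = x(T) − x₀·cosh − (ẋ₀/ω)·sinh
numerator   = 0.1069 − (0.1484)·2.294177 − (-0.0344/2.9742)·2.064763 = -0.209675
denominator = 1 − 2.294177 = -1.294177
p = -0.209675 / -1.294177 = 0.1620

p = 0.1620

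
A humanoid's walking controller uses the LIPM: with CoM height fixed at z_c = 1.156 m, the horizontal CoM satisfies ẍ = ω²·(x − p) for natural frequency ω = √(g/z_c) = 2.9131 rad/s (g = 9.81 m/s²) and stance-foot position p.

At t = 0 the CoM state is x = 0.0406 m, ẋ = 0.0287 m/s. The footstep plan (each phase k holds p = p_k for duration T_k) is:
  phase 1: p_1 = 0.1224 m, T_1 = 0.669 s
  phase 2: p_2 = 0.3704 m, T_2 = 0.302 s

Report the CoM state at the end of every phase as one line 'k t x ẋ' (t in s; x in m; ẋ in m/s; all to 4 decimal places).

phase 1: p=0.1224, T=0.669, ωT=1.948864, cosh=3.581571, sinh=3.439136; start (x,ẋ)=(0.040600, 0.028700) → end (x,ẋ)=(-0.136690, -0.716726)
phase 2: p=0.3704, T=0.302, ωT=0.879756, cosh=1.412598, sinh=0.997714; start (x,ẋ)=(-0.136690, -0.716726) → end (x,ẋ)=(-0.591387, -2.486273)

1 0.6690 -0.1367 -0.7167
2 0.9710 -0.5914 -2.4863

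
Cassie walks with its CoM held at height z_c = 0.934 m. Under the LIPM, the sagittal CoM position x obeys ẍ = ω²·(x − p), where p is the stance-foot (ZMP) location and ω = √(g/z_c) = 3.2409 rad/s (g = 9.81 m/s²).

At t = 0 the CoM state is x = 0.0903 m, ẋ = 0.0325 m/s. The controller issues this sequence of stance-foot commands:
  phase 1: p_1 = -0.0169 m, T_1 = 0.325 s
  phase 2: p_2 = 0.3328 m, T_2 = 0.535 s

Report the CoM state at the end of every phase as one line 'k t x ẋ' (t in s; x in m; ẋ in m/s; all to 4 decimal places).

phase 1: p=-0.0169, T=0.325, ωT=1.053292, cosh=1.607931, sinh=1.259144; start (x,ẋ)=(0.090300, 0.032500) → end (x,ẋ)=(0.168097, 0.489715)
phase 2: p=0.3328, T=0.535, ωT=1.733882, cosh=2.919594, sinh=2.742997; start (x,ẋ)=(0.168097, 0.489715) → end (x,ẋ)=(0.266414, -0.034403)

1 0.3250 0.1681 0.4897
2 0.8600 0.2664 -0.0344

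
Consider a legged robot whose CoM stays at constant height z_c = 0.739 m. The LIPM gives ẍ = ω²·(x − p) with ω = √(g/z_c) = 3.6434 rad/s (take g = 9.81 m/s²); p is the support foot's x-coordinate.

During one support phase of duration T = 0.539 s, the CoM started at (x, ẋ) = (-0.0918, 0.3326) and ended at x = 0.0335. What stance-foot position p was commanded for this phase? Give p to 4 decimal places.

p = -0.0183

ωT = 3.6434·0.539 = 1.963793; cosh(ωT) = 3.633314, sinh(ωT) = 3.492989
x(T) = p + (x₀−p)·cosh(ωT) + (ẋ₀/ω)·sinh(ωT) ⇒ p·(1 − cosh) = x(T) − x₀·cosh − (ẋ₀/ω)·sinh
numerator   = 0.0335 − (-0.0918)·3.633314 − (0.3326/3.6434)·3.492989 = 0.048169
denominator = 1 − 3.633314 = -2.633314
p = 0.048169 / -2.633314 = -0.0183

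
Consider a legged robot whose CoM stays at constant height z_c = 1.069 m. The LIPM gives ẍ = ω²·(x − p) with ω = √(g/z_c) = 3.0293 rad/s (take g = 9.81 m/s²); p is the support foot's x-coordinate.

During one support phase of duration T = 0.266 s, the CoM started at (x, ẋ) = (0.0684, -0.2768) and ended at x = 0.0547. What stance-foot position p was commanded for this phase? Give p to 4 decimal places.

ωT = 3.0293·0.266 = 0.805794; cosh(ωT) = 1.342603, sinh(ωT) = 0.895870
x(T) = p + (x₀−p)·cosh(ωT) + (ẋ₀/ω)·sinh(ωT) ⇒ p·(1 − cosh) = x(T) − x₀·cosh − (ẋ₀/ω)·sinh
numerator   = 0.0547 − (0.0684)·1.342603 − (-0.2768/3.0293)·0.895870 = 0.044725
denominator = 1 − 1.342603 = -0.342603
p = 0.044725 / -0.342603 = -0.1305

p = -0.1305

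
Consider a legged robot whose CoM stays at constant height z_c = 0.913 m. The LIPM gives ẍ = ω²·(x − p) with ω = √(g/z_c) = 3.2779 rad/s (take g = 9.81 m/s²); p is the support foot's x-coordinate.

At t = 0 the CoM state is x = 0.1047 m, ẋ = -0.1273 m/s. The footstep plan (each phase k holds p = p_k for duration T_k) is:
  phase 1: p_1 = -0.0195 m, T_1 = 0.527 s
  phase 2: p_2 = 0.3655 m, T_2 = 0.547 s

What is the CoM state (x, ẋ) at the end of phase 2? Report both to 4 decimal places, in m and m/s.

phase 1: p=-0.0195, T=0.527, ωT=1.727453, cosh=2.902022, sinh=2.724285; start (x,ẋ)=(0.104700, -0.127300) → end (x,ẋ)=(0.235131, 0.739671)
phase 2: p=0.3655, T=0.547, ωT=1.793011, cosh=3.086987, sinh=2.920529; start (x,ẋ)=(0.235131, 0.739671) → end (x,ẋ)=(0.622082, 1.035307)

x = 0.6221, ẋ = 1.0353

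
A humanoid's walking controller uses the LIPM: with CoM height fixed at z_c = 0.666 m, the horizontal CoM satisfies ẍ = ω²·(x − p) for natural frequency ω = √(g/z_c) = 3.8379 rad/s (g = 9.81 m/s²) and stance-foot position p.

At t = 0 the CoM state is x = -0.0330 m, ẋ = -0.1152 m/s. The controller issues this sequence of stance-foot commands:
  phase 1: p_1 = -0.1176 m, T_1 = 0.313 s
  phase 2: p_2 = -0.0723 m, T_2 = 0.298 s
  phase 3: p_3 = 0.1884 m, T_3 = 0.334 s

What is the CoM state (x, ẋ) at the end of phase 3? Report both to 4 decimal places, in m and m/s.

x = 0.4519, ẋ = 1.2926

phase 1: p=-0.1176, T=0.313, ωT=1.201263, cosh=1.812563, sinh=1.511749; start (x,ẋ)=(-0.033000, -0.115200) → end (x,ẋ)=(-0.009634, 0.282037)
phase 2: p=-0.0723, T=0.298, ωT=1.143694, cosh=1.728490, sinh=1.409850; start (x,ẋ)=(-0.009634, 0.282037) → end (x,ẋ)=(0.139623, 0.826573)
phase 3: p=0.1884, T=0.334, ωT=1.281859, cosh=1.940426, sinh=1.662905; start (x,ẋ)=(0.139623, 0.826573) → end (x,ẋ)=(0.451893, 1.292605)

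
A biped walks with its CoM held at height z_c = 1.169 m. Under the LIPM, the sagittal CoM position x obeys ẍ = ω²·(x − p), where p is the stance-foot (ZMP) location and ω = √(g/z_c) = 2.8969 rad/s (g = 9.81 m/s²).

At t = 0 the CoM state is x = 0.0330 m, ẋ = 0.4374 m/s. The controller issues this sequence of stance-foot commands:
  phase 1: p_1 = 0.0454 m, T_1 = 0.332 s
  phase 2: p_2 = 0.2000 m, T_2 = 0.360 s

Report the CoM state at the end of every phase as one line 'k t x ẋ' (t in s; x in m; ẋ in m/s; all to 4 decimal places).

phase 1: p=0.0454, T=0.332, ωT=0.961771, cosh=1.499270, sinh=1.117055; start (x,ẋ)=(0.033000, 0.437400) → end (x,ẋ)=(0.195472, 0.615655)
phase 2: p=0.2000, T=0.360, ωT=1.042884, cosh=1.594913, sinh=1.242476; start (x,ẋ)=(0.195472, 0.615655) → end (x,ẋ)=(0.456832, 0.965618)

1 0.3320 0.1955 0.6157
2 0.6920 0.4568 0.9656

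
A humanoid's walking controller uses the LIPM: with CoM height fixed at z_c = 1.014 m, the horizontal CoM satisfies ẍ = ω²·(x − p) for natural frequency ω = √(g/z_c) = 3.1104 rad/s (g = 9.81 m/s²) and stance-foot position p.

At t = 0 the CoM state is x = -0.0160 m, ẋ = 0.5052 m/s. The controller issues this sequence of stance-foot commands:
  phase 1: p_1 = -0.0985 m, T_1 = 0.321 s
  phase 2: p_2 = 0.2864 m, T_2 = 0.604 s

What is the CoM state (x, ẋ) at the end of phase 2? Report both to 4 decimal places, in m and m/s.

x = 1.1705, ẋ = 2.9467

phase 1: p=-0.0985, T=0.321, ωT=0.998438, cosh=1.541247, sinh=1.172793; start (x,ẋ)=(-0.016000, 0.505200) → end (x,ẋ)=(0.219141, 1.079586)
phase 2: p=0.2864, T=0.604, ωT=1.878682, cosh=3.348831, sinh=3.196040; start (x,ẋ)=(0.219141, 1.079586) → end (x,ẋ)=(1.170473, 2.946735)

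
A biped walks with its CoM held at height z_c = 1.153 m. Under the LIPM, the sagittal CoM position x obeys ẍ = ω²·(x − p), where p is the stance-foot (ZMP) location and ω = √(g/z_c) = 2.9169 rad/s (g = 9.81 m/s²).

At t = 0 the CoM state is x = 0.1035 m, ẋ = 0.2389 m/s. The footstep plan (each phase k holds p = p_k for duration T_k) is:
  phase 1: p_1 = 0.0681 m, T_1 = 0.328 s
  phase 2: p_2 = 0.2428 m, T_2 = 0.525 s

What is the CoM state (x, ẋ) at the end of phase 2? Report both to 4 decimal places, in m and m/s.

x = 0.5241, ẋ = 0.9420

phase 1: p=0.0681, T=0.328, ωT=0.956743, cosh=1.493673, sinh=1.109531; start (x,ẋ)=(0.103500, 0.238900) → end (x,ẋ)=(0.211849, 0.471407)
phase 2: p=0.2428, T=0.525, ωT=1.531373, cosh=2.420379, sinh=2.204140; start (x,ẋ)=(0.211849, 0.471407) → end (x,ẋ)=(0.524103, 0.941991)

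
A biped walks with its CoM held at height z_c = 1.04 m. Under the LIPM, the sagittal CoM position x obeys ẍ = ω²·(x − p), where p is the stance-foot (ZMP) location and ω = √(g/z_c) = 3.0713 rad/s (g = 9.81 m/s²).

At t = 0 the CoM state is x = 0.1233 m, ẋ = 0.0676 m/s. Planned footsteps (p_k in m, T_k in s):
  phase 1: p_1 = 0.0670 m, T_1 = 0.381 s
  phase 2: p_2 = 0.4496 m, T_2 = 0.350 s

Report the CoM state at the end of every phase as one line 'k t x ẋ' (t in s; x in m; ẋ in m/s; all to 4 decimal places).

phase 1: p=0.0670, T=0.381, ωT=1.170165, cosh=1.766420, sinh=1.456105; start (x,ẋ)=(0.123300, 0.067600) → end (x,ẋ)=(0.198499, 0.371191)
phase 2: p=0.4496, T=0.350, ωT=1.074955, cosh=1.635587, sinh=1.294274; start (x,ẋ)=(0.198499, 0.371191) → end (x,ẋ)=(0.195325, -0.391038)

1 0.3810 0.1985 0.3712
2 0.7310 0.1953 -0.3910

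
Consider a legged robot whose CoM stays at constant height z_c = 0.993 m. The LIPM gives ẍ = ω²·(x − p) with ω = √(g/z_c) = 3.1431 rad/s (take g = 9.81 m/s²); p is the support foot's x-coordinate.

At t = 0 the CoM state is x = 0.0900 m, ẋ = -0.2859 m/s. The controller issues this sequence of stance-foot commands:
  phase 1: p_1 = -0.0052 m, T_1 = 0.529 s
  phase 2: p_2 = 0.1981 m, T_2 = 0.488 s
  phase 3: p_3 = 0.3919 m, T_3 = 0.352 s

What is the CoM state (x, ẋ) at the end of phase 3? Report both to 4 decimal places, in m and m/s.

x = -1.2072, ẋ = -4.7869

phase 1: p=-0.0052, T=0.529, ωT=1.662700, cosh=2.731578, sinh=2.541952; start (x,ẋ)=(0.090000, -0.285900) → end (x,ẋ)=(0.023627, -0.020347)
phase 2: p=0.1981, T=0.488, ωT=1.533833, cosh=2.425809, sinh=2.210102; start (x,ẋ)=(0.023627, -0.020347) → end (x,ẋ)=(-0.239445, -1.261346)
phase 3: p=0.3919, T=0.352, ωT=1.106371, cosh=1.677062, sinh=1.346305; start (x,ẋ)=(-0.239445, -1.261346) → end (x,ẋ)=(-1.207185, -4.786936)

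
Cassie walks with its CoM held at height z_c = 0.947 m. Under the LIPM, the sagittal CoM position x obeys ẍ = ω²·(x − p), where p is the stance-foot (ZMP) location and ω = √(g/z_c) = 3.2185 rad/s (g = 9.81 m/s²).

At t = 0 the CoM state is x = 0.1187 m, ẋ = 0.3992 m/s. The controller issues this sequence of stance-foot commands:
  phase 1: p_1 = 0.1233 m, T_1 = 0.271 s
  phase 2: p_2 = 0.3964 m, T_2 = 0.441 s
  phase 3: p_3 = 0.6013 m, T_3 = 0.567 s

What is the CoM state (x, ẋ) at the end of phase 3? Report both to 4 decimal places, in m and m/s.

phase 1: p=0.1233, T=0.271, ωT=0.872214, cosh=1.405113, sinh=0.987087; start (x,ẋ)=(0.118700, 0.399200) → end (x,ẋ)=(0.239268, 0.546307)
phase 2: p=0.3964, T=0.441, ωT=1.419358, cosh=2.188168, sinh=1.946299; start (x,ẋ)=(0.239268, 0.546307) → end (x,ẋ)=(0.382933, 0.211110)
phase 3: p=0.6013, T=0.567, ωT=1.824889, cosh=3.181673, sinh=3.020437; start (x,ẋ)=(0.382933, 0.211110) → end (x,ẋ)=(0.104645, -1.451127)

x = 0.1046, ẋ = -1.4511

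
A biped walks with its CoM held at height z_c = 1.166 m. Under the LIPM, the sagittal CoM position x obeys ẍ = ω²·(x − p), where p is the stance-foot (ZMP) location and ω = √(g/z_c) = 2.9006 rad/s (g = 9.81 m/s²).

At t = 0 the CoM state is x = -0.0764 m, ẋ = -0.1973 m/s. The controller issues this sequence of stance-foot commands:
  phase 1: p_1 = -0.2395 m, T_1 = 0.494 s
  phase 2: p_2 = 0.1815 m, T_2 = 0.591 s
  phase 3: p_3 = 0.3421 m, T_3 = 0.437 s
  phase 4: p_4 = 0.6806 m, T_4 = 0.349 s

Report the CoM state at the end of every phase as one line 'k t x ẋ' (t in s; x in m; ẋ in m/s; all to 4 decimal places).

1 0.4940 -0.0127 0.4979
2 1.0850 0.0860 -0.0859
3 1.5220 -0.1973 -1.3796
4 1.8710 -1.2549 -5.1901

phase 1: p=-0.2395, T=0.494, ωT=1.432896, cosh=2.214718, sinh=1.976102; start (x,ẋ)=(-0.076400, -0.197300) → end (x,ẋ)=(-0.012695, 0.497906)
phase 2: p=0.1815, T=0.591, ωT=1.714255, cosh=2.866317, sinh=2.686219; start (x,ẋ)=(-0.012695, 0.497906) → end (x,ẋ)=(0.085982, -0.085941)
phase 3: p=0.3421, T=0.437, ωT=1.267562, cosh=1.916850, sinh=1.635333; start (x,ẋ)=(0.085982, -0.085941) → end (x,ẋ)=(-0.197291, -1.379615)
phase 4: p=0.6806, T=0.349, ωT=1.012309, cosh=1.557664, sinh=1.194285; start (x,ẋ)=(-0.197291, -1.379615) → end (x,ẋ)=(-1.254899, -5.190119)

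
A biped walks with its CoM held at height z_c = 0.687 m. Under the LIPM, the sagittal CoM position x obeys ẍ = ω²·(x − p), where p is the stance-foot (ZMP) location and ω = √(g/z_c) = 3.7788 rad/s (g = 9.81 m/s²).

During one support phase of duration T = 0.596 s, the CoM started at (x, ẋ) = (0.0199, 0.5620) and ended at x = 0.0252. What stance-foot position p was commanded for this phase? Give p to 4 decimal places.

ωT = 3.7788·0.596 = 2.252165; cosh(ωT) = 4.806734, sinh(ωT) = 4.701563
x(T) = p + (x₀−p)·cosh(ωT) + (ẋ₀/ω)·sinh(ωT) ⇒ p·(1 − cosh) = x(T) − x₀·cosh − (ẋ₀/ω)·sinh
numerator   = 0.0252 − (0.0199)·4.806734 − (0.5620/3.7788)·4.701563 = -0.769691
denominator = 1 − 4.806734 = -3.806734
p = -0.769691 / -3.806734 = 0.2022

p = 0.2022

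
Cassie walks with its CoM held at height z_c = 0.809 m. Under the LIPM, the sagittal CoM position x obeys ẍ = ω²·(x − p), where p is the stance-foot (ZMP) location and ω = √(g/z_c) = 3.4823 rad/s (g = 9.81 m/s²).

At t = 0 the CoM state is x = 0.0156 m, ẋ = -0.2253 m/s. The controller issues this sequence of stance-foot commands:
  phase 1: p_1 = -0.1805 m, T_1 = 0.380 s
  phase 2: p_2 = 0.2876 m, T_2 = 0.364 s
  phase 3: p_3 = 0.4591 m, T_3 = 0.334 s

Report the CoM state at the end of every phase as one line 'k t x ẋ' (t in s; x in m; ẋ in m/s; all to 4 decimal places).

1 0.3800 0.1010 0.7384
2 0.7440 0.2766 0.3525
3 1.0780 0.2848 -0.2983

phase 1: p=-0.1805, T=0.380, ωT=1.323274, cosh=2.010980, sinh=1.744718; start (x,ẋ)=(0.015600, -0.225300) → end (x,ẋ)=(0.100972, 0.738357)
phase 2: p=0.2876, T=0.364, ωT=1.267557, cosh=1.916842, sinh=1.635323; start (x,ẋ)=(0.100972, 0.738357) → end (x,ẋ)=(0.276604, 0.352528)
phase 3: p=0.4591, T=0.334, ωT=1.163088, cosh=1.756160, sinh=1.443640; start (x,ẋ)=(0.276604, 0.352528) → end (x,ẋ)=(0.284754, -0.298344)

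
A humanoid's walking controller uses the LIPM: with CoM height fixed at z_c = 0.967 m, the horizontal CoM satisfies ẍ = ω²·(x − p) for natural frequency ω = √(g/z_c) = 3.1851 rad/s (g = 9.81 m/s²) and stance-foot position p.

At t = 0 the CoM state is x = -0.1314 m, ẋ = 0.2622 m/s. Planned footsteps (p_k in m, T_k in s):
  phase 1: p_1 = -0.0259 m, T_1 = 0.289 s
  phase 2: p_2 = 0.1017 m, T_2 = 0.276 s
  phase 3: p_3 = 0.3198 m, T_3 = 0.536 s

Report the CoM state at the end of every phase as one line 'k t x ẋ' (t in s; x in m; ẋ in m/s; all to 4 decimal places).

1 0.2890 -0.0924 0.0265
2 0.5650 -0.1641 -0.5789
3 1.1010 -1.5426 -5.7573

phase 1: p=-0.0259, T=0.289, ωT=0.920494, cosh=1.454426, sinh=1.056104; start (x,ẋ)=(-0.131400, 0.262200) → end (x,ẋ)=(-0.092403, 0.026470)
phase 2: p=0.1017, T=0.276, ωT=0.879088, cosh=1.411931, sinh=0.996770; start (x,ẋ)=(-0.092403, 0.026470) → end (x,ẋ)=(-0.164076, -0.578865)
phase 3: p=0.3198, T=0.536, ωT=1.707214, cosh=2.847474, sinh=2.666103; start (x,ẋ)=(-0.164076, -0.578865) → end (x,ẋ)=(-1.542566, -5.757284)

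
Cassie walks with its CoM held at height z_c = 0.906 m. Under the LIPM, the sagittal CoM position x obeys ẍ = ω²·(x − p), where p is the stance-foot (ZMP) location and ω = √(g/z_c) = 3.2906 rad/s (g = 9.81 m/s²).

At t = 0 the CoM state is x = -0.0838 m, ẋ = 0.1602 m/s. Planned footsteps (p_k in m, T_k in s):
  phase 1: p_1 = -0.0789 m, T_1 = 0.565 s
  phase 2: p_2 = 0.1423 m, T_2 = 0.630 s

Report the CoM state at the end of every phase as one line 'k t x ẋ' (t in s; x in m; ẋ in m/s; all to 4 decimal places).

1 0.5650 0.0574 0.4761
2 1.1950 0.3657 0.8300

phase 1: p=-0.0789, T=0.565, ωT=1.859189, cosh=3.287164, sinh=3.131365; start (x,ẋ)=(-0.083800, 0.160200) → end (x,ẋ)=(0.057441, 0.476114)
phase 2: p=0.1423, T=0.630, ωT=2.073078, cosh=4.037526, sinh=3.911728; start (x,ẋ)=(0.057441, 0.476114) → end (x,ẋ)=(0.365662, 0.830018)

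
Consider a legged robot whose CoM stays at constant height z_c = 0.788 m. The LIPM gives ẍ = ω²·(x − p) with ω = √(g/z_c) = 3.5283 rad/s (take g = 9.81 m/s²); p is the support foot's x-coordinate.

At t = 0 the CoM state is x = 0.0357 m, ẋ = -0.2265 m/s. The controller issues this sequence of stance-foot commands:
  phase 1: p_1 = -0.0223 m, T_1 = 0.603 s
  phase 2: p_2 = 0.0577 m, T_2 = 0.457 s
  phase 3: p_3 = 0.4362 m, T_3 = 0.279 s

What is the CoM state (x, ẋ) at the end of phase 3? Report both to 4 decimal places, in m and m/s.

x = -1.0293, ẋ = -4.6543

phase 1: p=-0.0223, T=0.603, ωT=2.127565, cosh=4.256764, sinh=4.137637; start (x,ẋ)=(0.035700, -0.226500) → end (x,ẋ)=(-0.041024, -0.117425)
phase 2: p=0.0577, T=0.457, ωT=1.612433, cosh=2.607200, sinh=2.407798; start (x,ẋ)=(-0.041024, -0.117425) → end (x,ẋ)=(-0.279828, -1.144856)
phase 3: p=0.4362, T=0.279, ωT=0.984396, cosh=1.524930, sinh=1.151265; start (x,ẋ)=(-0.279828, -1.144856) → end (x,ẋ)=(-1.029252, -4.654334)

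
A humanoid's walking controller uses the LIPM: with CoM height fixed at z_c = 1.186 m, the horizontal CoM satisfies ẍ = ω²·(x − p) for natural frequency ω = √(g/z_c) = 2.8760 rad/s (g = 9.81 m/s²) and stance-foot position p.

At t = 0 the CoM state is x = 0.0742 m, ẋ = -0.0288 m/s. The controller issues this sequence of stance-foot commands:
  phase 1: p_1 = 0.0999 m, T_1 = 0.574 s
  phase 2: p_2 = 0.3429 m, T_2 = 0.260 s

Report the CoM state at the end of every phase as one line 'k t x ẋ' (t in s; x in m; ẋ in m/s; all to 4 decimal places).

phase 1: p=0.0999, T=0.574, ωT=1.650824, cosh=2.701582, sinh=2.509690; start (x,ẋ)=(0.074200, -0.028800) → end (x,ẋ)=(0.005338, -0.263305)
phase 2: p=0.3429, T=0.260, ωT=0.747760, cosh=1.292845, sinh=0.819419; start (x,ẋ)=(0.005338, -0.263305) → end (x,ẋ)=(-0.168536, -1.135928)

1 0.5740 0.0053 -0.2633
2 0.8340 -0.1685 -1.1359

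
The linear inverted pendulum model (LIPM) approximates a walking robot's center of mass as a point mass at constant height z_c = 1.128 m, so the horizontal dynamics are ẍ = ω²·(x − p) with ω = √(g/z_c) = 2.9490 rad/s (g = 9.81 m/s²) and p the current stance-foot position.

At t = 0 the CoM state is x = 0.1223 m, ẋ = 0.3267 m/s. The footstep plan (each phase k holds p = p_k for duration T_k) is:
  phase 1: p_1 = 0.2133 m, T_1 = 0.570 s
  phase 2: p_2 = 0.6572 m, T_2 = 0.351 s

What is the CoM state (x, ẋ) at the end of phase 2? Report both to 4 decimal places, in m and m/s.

phase 1: p=0.2133, T=0.570, ωT=1.680930, cosh=2.778374, sinh=2.592174; start (x,ẋ)=(0.122300, 0.326700) → end (x,ẋ)=(0.247638, 0.212062)
phase 2: p=0.6572, T=0.351, ωT=1.035099, cosh=1.585288, sinh=1.230097; start (x,ẋ)=(0.247638, 0.212062) → end (x,ẋ)=(0.096381, -1.149532)

x = 0.0964, ẋ = -1.1495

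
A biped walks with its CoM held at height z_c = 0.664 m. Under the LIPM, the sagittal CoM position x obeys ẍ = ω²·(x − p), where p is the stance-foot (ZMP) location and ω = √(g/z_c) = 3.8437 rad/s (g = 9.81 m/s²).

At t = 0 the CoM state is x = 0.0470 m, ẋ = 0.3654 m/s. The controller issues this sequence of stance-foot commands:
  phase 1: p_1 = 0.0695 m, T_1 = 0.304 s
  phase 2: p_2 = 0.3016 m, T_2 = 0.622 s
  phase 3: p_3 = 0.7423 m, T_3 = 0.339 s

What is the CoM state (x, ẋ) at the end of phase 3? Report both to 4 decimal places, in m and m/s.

phase 1: p=0.0695, T=0.304, ωT=1.168485, cosh=1.763976, sinh=1.453138; start (x,ẋ)=(0.047000, 0.365400) → end (x,ẋ)=(0.167953, 0.518885)
phase 2: p=0.3016, T=0.622, ωT=2.390781, cosh=5.506792, sinh=5.415233; start (x,ẋ)=(0.167953, 0.518885) → end (x,ẋ)=(0.296667, 0.075582)
phase 3: p=0.7423, T=0.339, ωT=1.303014, cosh=1.976043, sinh=1.704331; start (x,ẋ)=(0.296667, 0.075582) → end (x,ẋ)=(-0.104775, -2.769957)

x = -0.1048, ẋ = -2.7700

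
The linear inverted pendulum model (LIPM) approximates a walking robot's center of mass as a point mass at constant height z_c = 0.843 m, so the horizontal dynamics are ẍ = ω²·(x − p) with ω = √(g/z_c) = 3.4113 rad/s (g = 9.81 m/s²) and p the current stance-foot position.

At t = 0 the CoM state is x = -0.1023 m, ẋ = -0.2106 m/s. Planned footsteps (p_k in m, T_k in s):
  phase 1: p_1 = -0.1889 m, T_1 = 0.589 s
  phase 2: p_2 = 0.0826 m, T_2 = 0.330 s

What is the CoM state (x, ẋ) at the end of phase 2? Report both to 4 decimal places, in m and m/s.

x = -0.0909, ẋ = -0.3133

phase 1: p=-0.1889, T=0.589, ωT=2.009256, cosh=3.795926, sinh=3.661838; start (x,ẋ)=(-0.102300, -0.210600) → end (x,ẋ)=(-0.086240, 0.282353)
phase 2: p=0.0826, T=0.330, ωT=1.125729, cosh=1.703440, sinh=1.379024; start (x,ẋ)=(-0.086240, 0.282353) → end (x,ẋ)=(-0.090867, -0.313297)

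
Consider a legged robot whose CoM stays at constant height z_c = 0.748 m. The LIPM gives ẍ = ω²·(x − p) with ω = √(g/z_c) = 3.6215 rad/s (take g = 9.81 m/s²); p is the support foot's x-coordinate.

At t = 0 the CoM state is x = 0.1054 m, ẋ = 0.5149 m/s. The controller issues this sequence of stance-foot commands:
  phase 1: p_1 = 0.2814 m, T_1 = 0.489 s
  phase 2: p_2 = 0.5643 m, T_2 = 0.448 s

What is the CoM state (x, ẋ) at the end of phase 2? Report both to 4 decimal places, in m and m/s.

x = -0.6888, ẋ = -4.2972

phase 1: p=0.2814, T=0.489, ωT=1.770914, cosh=3.023198, sinh=2.853021; start (x,ẋ)=(0.105400, 0.514900) → end (x,ẋ)=(0.154956, -0.261825)
phase 2: p=0.5643, T=0.448, ωT=1.622432, cosh=2.631406, sinh=2.433988; start (x,ẋ)=(0.154956, -0.261825) → end (x,ẋ)=(-0.688822, -4.297210)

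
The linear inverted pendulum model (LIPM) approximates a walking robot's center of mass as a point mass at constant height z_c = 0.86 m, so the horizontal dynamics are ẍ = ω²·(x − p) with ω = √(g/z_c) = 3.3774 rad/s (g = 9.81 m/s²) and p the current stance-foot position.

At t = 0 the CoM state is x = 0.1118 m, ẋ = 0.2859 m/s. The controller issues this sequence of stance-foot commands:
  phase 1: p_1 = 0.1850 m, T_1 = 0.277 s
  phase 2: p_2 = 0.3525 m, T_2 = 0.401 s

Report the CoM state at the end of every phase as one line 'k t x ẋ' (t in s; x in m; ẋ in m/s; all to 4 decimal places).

1 0.2770 0.1686 0.1539
2 0.6780 0.0550 -0.8049

phase 1: p=0.1850, T=0.277, ωT=0.935540, cosh=1.470481, sinh=1.078107; start (x,ẋ)=(0.111800, 0.285900) → end (x,ẋ)=(0.168624, 0.153875)
phase 2: p=0.3525, T=0.401, ωT=1.354337, cosh=2.066156, sinh=1.808037; start (x,ẋ)=(0.168624, 0.153875) → end (x,ẋ)=(0.054957, -0.804906)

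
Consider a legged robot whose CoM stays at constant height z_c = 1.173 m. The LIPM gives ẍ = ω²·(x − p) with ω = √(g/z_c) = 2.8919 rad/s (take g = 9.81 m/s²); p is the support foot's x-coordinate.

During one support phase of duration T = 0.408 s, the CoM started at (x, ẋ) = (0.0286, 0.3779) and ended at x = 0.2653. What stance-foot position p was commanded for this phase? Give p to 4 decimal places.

p = -0.0280

ωT = 2.8919·0.408 = 1.179895; cosh(ωT) = 1.780672, sinh(ωT) = 1.473361
x(T) = p + (x₀−p)·cosh(ωT) + (ẋ₀/ω)·sinh(ωT) ⇒ p·(1 − cosh) = x(T) − x₀·cosh − (ẋ₀/ω)·sinh
numerator   = 0.2653 − (0.0286)·1.780672 − (0.3779/2.8919)·1.473361 = 0.021841
denominator = 1 − 1.780672 = -0.780672
p = 0.021841 / -0.780672 = -0.0280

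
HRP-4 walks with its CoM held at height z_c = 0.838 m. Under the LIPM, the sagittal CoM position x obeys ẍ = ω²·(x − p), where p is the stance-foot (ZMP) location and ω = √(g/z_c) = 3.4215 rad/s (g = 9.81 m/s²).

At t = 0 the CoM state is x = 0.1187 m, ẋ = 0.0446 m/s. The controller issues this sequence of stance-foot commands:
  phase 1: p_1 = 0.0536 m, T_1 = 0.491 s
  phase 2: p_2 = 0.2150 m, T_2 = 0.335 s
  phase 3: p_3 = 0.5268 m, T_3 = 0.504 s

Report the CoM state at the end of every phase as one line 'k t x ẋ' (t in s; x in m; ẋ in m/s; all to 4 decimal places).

phase 1: p=0.0536, T=0.491, ωT=1.679957, cosh=2.775852, sinh=2.589470; start (x,ẋ)=(0.118700, 0.044600) → end (x,ẋ)=(0.268062, 0.700581)
phase 2: p=0.2150, T=0.335, ωT=1.146203, cosh=1.732032, sinh=1.414190; start (x,ẋ)=(0.268062, 0.700581) → end (x,ẋ)=(0.596473, 1.470178)
phase 3: p=0.5268, T=0.504, ωT=1.724436, cosh=2.893815, sinh=2.715541; start (x,ẋ)=(0.596473, 1.470178) → end (x,ẋ)=(1.895257, 4.901770)

1 0.4910 0.2681 0.7006
2 0.8260 0.5965 1.4702
3 1.3300 1.8953 4.9018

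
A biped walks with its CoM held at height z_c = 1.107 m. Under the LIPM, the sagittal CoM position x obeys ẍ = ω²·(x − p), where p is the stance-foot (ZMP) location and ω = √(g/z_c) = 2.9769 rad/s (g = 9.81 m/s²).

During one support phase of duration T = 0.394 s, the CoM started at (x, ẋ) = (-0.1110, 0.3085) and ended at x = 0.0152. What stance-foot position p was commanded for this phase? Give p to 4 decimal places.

ωT = 2.9769·0.394 = 1.172899; cosh(ωT) = 1.770407, sinh(ωT) = 1.460938
x(T) = p + (x₀−p)·cosh(ωT) + (ẋ₀/ω)·sinh(ωT) ⇒ p·(1 − cosh) = x(T) − x₀·cosh − (ẋ₀/ω)·sinh
numerator   = 0.0152 − (-0.1110)·1.770407 − (0.3085/2.9769)·1.460938 = 0.060316
denominator = 1 − 1.770407 = -0.770407
p = 0.060316 / -0.770407 = -0.0783

p = -0.0783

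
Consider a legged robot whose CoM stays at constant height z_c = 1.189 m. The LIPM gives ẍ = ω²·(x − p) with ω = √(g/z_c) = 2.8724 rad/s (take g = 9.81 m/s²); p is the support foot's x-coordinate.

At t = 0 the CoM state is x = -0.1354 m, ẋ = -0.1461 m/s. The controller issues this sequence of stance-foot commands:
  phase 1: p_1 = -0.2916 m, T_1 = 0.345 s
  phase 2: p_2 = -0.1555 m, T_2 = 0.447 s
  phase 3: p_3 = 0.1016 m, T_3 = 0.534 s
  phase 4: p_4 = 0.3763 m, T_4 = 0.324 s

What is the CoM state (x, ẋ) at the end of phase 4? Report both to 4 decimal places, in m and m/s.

x = 1.5853, ẋ = 3.8508

phase 1: p=-0.2916, T=0.345, ωT=0.990978, cosh=1.532541, sinh=1.161327; start (x,ẋ)=(-0.135400, -0.146100) → end (x,ẋ)=(-0.111286, 0.297147)
phase 2: p=-0.1555, T=0.447, ωT=1.283963, cosh=1.943929, sinh=1.666992; start (x,ẋ)=(-0.111286, 0.297147) → end (x,ẋ)=(0.102897, 0.789341)
phase 3: p=0.1016, T=0.534, ωT=1.533862, cosh=2.425873, sinh=2.210172; start (x,ẋ)=(0.102897, 0.789341) → end (x,ẋ)=(0.712106, 1.923076)
phase 4: p=0.3763, T=0.324, ωT=0.930658, cosh=1.465235, sinh=1.070941; start (x,ẋ)=(0.712106, 1.923076) → end (x,ẋ)=(1.585332, 3.850756)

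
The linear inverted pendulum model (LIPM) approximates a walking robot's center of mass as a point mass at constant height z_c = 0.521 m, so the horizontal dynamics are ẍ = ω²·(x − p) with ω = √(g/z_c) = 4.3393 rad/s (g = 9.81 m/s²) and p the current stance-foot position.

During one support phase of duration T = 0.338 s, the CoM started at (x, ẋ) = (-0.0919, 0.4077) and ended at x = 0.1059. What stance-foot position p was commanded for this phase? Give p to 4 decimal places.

p = -0.0958

ωT = 4.3393·0.338 = 1.466683; cosh(ωT) = 2.282762, sinh(ωT) = 2.052073
x(T) = p + (x₀−p)·cosh(ωT) + (ẋ₀/ω)·sinh(ωT) ⇒ p·(1 − cosh) = x(T) − x₀·cosh − (ẋ₀/ω)·sinh
numerator   = 0.1059 − (-0.0919)·2.282762 − (0.4077/4.3393)·2.052073 = 0.122883
denominator = 1 − 2.282762 = -1.282762
p = 0.122883 / -1.282762 = -0.0958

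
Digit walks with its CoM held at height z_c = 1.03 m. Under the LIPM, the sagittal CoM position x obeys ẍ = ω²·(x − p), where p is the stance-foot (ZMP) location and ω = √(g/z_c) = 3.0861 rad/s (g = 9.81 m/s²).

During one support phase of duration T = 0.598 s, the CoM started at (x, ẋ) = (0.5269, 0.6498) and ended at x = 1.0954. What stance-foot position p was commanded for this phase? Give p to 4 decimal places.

ωT = 3.0861·0.598 = 1.845488; cosh(ωT) = 3.244568, sinh(ωT) = 3.086620
x(T) = p + (x₀−p)·cosh(ωT) + (ẋ₀/ω)·sinh(ωT) ⇒ p·(1 − cosh) = x(T) − x₀·cosh − (ẋ₀/ω)·sinh
numerator   = 1.0954 − (0.5269)·3.244568 − (0.6498/3.0861)·3.086620 = -1.264072
denominator = 1 − 3.244568 = -2.244568
p = -1.264072 / -2.244568 = 0.5632

p = 0.5632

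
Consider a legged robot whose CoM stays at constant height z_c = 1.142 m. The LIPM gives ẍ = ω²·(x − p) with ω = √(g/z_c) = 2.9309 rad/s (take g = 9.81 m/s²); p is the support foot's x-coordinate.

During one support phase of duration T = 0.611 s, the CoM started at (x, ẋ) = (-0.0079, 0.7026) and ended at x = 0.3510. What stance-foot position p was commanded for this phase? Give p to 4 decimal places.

p = 0.1553

ωT = 2.9309·0.611 = 1.790780; cosh(ωT) = 3.080478, sinh(ωT) = 2.913648
x(T) = p + (x₀−p)·cosh(ωT) + (ẋ₀/ω)·sinh(ωT) ⇒ p·(1 − cosh) = x(T) − x₀·cosh − (ẋ₀/ω)·sinh
numerator   = 0.3510 − (-0.0079)·3.080478 − (0.7026/2.9309)·2.913648 = -0.323128
denominator = 1 − 3.080478 = -2.080478
p = -0.323128 / -2.080478 = 0.1553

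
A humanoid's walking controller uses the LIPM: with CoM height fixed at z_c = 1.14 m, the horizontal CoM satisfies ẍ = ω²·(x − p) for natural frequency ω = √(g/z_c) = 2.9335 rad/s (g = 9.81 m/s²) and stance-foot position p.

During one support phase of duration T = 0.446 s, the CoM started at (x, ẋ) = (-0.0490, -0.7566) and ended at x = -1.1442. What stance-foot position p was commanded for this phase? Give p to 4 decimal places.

ωT = 2.9335·0.446 = 1.308341; cosh(ωT) = 1.985149, sinh(ωT) = 1.714881
x(T) = p + (x₀−p)·cosh(ωT) + (ẋ₀/ω)·sinh(ωT) ⇒ p·(1 − cosh) = x(T) − x₀·cosh − (ẋ₀/ω)·sinh
numerator   = -1.1442 − (-0.0490)·1.985149 − (-0.7566/2.9335)·1.714881 = -0.604630
denominator = 1 − 1.985149 = -0.985149
p = -0.604630 / -0.985149 = 0.6137

p = 0.6137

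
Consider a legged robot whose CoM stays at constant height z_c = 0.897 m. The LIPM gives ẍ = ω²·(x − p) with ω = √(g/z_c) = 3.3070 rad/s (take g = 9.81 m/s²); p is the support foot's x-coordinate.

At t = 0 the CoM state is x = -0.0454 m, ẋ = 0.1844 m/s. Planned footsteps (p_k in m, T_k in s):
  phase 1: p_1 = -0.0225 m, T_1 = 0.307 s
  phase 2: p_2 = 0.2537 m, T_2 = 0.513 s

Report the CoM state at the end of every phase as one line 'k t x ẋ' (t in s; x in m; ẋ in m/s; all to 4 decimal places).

1 0.3070 0.0086 0.1971
2 0.8200 -0.2802 -1.5808

phase 1: p=-0.0225, T=0.307, ωT=1.015249, cosh=1.561181, sinh=1.198869; start (x,ẋ)=(-0.045400, 0.184400) → end (x,ẋ)=(0.008599, 0.197091)
phase 2: p=0.2537, T=0.513, ωT=1.696491, cosh=2.819049, sinh=2.635724; start (x,ẋ)=(0.008599, 0.197091) → end (x,ẋ)=(-0.280169, -1.580778)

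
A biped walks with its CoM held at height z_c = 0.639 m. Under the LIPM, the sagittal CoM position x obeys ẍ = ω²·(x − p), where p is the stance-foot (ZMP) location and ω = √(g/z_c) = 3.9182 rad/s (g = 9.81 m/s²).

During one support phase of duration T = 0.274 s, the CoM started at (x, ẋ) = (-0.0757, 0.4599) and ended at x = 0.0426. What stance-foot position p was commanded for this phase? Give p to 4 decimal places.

ωT = 3.9182·0.274 = 1.073587; cosh(ωT) = 1.633818, sinh(ωT) = 1.292037
x(T) = p + (x₀−p)·cosh(ωT) + (ẋ₀/ω)·sinh(ωT) ⇒ p·(1 − cosh) = x(T) − x₀·cosh − (ẋ₀/ω)·sinh
numerator   = 0.0426 − (-0.0757)·1.633818 − (0.4599/3.9182)·1.292037 = 0.014627
denominator = 1 − 1.633818 = -0.633818
p = 0.014627 / -0.633818 = -0.0231

p = -0.0231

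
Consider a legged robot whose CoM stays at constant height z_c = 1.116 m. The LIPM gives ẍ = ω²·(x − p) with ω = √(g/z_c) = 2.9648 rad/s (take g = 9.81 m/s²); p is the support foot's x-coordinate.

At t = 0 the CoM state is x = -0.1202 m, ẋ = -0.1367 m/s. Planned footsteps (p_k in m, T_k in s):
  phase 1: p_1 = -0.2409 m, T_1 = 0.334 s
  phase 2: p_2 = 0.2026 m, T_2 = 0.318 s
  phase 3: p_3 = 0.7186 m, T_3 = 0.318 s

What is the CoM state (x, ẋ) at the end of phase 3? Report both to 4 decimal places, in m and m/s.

x = -0.8729, ẋ = -3.9510

phase 1: p=-0.2409, T=0.334, ωT=0.990243, cosh=1.531688, sinh=1.160201; start (x,ẋ)=(-0.120200, -0.136700) → end (x,ẋ)=(-0.109519, 0.205798)
phase 2: p=0.2026, T=0.318, ωT=0.942806, cosh=1.478354, sinh=1.088821; start (x,ẋ)=(-0.109519, 0.205798) → end (x,ẋ)=(-0.183244, -0.703322)
phase 3: p=0.7186, T=0.318, ωT=0.942806, cosh=1.478354, sinh=1.088821; start (x,ẋ)=(-0.183244, -0.703322) → end (x,ẋ)=(-0.872940, -3.951036)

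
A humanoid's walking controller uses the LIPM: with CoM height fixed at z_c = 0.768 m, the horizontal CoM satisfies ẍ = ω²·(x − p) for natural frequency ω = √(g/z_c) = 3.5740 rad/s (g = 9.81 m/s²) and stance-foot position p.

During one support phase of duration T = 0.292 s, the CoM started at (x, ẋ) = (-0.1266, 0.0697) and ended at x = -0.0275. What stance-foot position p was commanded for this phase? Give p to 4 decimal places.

ωT = 3.5740·0.292 = 1.043608; cosh(ωT) = 1.595812, sinh(ωT) = 1.243631
x(T) = p + (x₀−p)·cosh(ωT) + (ẋ₀/ω)·sinh(ωT) ⇒ p·(1 − cosh) = x(T) − x₀·cosh − (ẋ₀/ω)·sinh
numerator   = -0.0275 − (-0.1266)·1.595812 − (0.0697/3.5740)·1.243631 = 0.150277
denominator = 1 − 1.595812 = -0.595812
p = 0.150277 / -0.595812 = -0.2522

p = -0.2522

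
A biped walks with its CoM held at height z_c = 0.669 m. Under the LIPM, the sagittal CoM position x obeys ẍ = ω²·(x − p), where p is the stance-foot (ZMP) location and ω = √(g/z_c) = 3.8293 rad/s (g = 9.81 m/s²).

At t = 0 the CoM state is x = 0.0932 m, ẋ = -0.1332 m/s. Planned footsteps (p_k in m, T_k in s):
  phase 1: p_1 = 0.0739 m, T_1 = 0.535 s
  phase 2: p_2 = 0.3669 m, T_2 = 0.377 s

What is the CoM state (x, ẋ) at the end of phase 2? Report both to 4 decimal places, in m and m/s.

x = -0.5419, ẋ = -3.2214

phase 1: p=0.0739, T=0.535, ωT=2.048675, cosh=3.943262, sinh=3.814357; start (x,ẋ)=(0.093200, -0.133200) → end (x,ẋ)=(0.017325, -0.243341)
phase 2: p=0.3669, T=0.377, ωT=1.443646, cosh=2.236089, sinh=2.000024; start (x,ẋ)=(0.017325, -0.243341) → end (x,ẋ)=(-0.541877, -3.221420)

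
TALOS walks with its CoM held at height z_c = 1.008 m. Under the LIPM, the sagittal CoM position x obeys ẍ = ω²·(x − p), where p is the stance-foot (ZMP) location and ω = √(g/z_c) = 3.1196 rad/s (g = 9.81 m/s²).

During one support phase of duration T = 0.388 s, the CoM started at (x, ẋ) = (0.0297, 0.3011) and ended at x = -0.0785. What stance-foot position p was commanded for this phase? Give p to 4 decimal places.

p = 0.3391

ωT = 3.1196·0.388 = 1.210405; cosh(ωT) = 1.826460, sinh(ωT) = 1.528383
x(T) = p + (x₀−p)·cosh(ωT) + (ẋ₀/ω)·sinh(ωT) ⇒ p·(1 − cosh) = x(T) − x₀·cosh − (ẋ₀/ω)·sinh
numerator   = -0.0785 − (0.0297)·1.826460 − (0.3011/3.1196)·1.528383 = -0.280264
denominator = 1 − 1.826460 = -0.826460
p = -0.280264 / -0.826460 = 0.3391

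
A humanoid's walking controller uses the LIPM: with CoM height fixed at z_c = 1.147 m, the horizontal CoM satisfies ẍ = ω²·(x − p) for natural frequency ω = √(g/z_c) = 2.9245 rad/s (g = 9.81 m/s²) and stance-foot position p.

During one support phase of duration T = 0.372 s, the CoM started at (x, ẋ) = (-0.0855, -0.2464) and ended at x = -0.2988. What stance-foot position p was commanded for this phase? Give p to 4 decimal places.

p = 0.0715

ωT = 2.9245·0.372 = 1.087914; cosh(ωT) = 1.652497, sinh(ωT) = 1.315579
x(T) = p + (x₀−p)·cosh(ωT) + (ẋ₀/ω)·sinh(ωT) ⇒ p·(1 − cosh) = x(T) − x₀·cosh − (ẋ₀/ω)·sinh
numerator   = -0.2988 − (-0.0855)·1.652497 − (-0.2464/2.9245)·1.315579 = -0.046669
denominator = 1 − 1.652497 = -0.652497
p = -0.046669 / -0.652497 = 0.0715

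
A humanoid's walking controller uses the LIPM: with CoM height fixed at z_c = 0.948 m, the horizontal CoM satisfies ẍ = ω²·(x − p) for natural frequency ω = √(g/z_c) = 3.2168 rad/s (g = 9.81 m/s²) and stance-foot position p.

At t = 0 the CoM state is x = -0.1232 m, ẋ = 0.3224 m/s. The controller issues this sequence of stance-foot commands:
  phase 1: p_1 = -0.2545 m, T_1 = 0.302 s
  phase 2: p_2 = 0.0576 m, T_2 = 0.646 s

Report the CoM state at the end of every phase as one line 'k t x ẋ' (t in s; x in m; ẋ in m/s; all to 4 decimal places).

phase 1: p=-0.2545, T=0.302, ωT=0.971474, cosh=1.510180, sinh=1.131655; start (x,ẋ)=(-0.123200, 0.322400) → end (x,ẋ)=(0.057205, 0.964854)
phase 2: p=0.0576, T=0.646, ωT=2.078053, cosh=4.057036, sinh=3.931862; start (x,ẋ)=(0.057205, 0.964854) → end (x,ẋ)=(1.235331, 3.909457)

1 0.3020 0.0572 0.9649
2 0.9480 1.2353 3.9095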